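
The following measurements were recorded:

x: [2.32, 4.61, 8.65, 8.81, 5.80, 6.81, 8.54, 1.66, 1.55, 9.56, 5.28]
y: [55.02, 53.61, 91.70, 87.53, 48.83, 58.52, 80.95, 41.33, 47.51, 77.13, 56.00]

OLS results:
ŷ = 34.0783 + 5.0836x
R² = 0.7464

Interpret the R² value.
R² = 0.7464 means 74.64% of the variation in y is explained by the linear relationship with x. This indicates a strong fit.

R² (coefficient of determination) measures the proportion of variance in y explained by the regression model.

Here R² = 0.7464:
- Explained: 74.64% of the variation in y
- Unexplained (residual): 100% − 74.64% = 25.36%
- Rule of thumb (below 0.3 weak; 0.3 to below 0.7 moderate; 0.7 and above strong) → strong

Note: R² says nothing about causation, and a high R² does not by itself mean the linear form is appropriate — check the residuals.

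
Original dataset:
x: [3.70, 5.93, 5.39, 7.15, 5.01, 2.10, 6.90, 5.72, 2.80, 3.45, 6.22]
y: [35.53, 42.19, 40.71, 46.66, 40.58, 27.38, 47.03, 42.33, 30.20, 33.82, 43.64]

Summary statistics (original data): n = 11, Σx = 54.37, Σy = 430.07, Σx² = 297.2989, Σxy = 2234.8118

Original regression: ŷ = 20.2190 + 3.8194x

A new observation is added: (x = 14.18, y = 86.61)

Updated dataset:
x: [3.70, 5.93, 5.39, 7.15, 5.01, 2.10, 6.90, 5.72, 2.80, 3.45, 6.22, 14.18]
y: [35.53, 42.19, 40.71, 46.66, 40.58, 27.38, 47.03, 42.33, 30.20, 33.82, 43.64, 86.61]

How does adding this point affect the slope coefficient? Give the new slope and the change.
New slope β₁ = 4.7894 versus 3.8194 before: a change of +0.9700 (+25.4%).

The new point has HIGH LEVERAGE: x = 14.18 is far from the original mean x̄ = 54.37/11 ≈ 4.94 (original range [2.10, 7.15]).

Step 1: Update the sums with the new point (n goes from 11 to 12)
Σx  = 54.37 + 14.18 = 68.55
Σy  = 430.07 + 86.61 = 516.68
Σx² = 297.2989 + 14.18² = 297.2989 + 201.0724 = 498.3713
Σxy = 2234.8118 + 14.18×86.61 = 2234.8118 + 1228.1298 = 3462.9416

Step 2: Recompute the slope with b₁ = (nΣxy − ΣxΣy) / (nΣx² − (Σx)²)
Numerator   = 12×3462.9416 − 68.55×516.68 = 41555.2992 − 35418.4140 = 6136.8852
Denominator = 12×498.3713 − 68.55² = 5980.4556 − 4699.1025 = 1281.3531
b₁(new) = 6136.8852 / 1281.3531 = 4.7894

(Same formula on the original sums: (11×2234.8118 − 54.37×430.07) / (11×297.2989 − 54.37²) = 1200.0239 / 314.1910 = 3.8194, matching the given fit.)

Step 3: Change in slope
Δβ₁ = 4.7894 − 3.8194 = +0.9700
Relative change = +0.9700 / 3.8194 × 100% = +25.4%
→ the slope increases when the point is added.

Because the point sits above the extension of the original line at a high-leverage x, it tilts the fit up.
In practice: examine leverage (hᵢ) and Cook's distance rather than deleting it automatically.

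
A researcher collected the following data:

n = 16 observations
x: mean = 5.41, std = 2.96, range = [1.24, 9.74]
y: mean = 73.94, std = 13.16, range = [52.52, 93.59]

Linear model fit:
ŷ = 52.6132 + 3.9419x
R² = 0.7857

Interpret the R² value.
R² = 0.7857 means 78.57% of the variation in y is explained by the linear relationship with x. This indicates a strong fit.

R² (coefficient of determination) measures the proportion of variance in y explained by the regression model.

Here R² = 0.7857:
- Explained: 78.57% of the variation in y
- Unexplained (residual): 100% − 78.57% = 21.43%
- Rule of thumb (below 0.3 weak; 0.3 to below 0.7 moderate; 0.7 and above strong) → strong

Equivalently, for simple linear regression R² = r², so |r| = √0.7857 ≈ 0.8864.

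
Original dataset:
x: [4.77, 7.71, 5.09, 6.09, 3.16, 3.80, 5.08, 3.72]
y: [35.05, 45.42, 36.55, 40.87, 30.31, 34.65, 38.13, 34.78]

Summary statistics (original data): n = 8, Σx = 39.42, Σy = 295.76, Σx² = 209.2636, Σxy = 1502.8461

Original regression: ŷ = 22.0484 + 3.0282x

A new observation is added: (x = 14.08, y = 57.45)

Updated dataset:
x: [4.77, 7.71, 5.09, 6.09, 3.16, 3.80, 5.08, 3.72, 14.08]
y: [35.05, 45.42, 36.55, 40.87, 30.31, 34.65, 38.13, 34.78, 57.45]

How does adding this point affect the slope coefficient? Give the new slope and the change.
New slope β₁ = 2.3704 versus 3.0282 before: a change of -0.6578 (-21.7%).

The new point has HIGH LEVERAGE: x = 14.08 is far from the original mean x̄ = 39.42/8 ≈ 4.93 (original range [3.16, 7.71]).

Step 1: Update the sums with the new point (n goes from 8 to 9)
Σx  = 39.42 + 14.08 = 53.50
Σy  = 295.76 + 57.45 = 353.21
Σx² = 209.2636 + 14.08² = 209.2636 + 198.2464 = 407.5100
Σxy = 1502.8461 + 14.08×57.45 = 1502.8461 + 808.8960 = 2311.7421

Step 2: Recompute the slope with b₁ = (nΣxy − ΣxΣy) / (nΣx² − (Σx)²)
Numerator   = 9×2311.7421 − 53.50×353.21 = 20805.6789 − 18896.7350 = 1908.9439
Denominator = 9×407.5100 − 53.50² = 3667.5900 − 2862.2500 = 805.3400
b₁(new) = 1908.9439 / 805.3400 = 2.3704

(Same formula on the original sums: (8×1502.8461 − 39.42×295.76) / (8×209.2636 − 39.42²) = 363.9096 / 120.1724 = 3.0282, matching the given fit.)

Step 3: Change in slope
Δβ₁ = 2.3704 − 3.0282 = -0.6578
Relative change = -0.6578 / 3.0282 × 100% = -21.7%
→ the slope decreases when the point is added.

A high-leverage point only changes the slope if it is off the original line; here y = 57.45 is below the original trend, so the slope decreases.
In practice: examine leverage (hᵢ) and Cook's distance rather than deleting it automatically.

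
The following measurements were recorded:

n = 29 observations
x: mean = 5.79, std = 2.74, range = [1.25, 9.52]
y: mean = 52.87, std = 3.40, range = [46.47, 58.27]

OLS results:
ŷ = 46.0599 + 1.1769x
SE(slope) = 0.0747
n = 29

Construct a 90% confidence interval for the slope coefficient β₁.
The 90% CI for β₁ is (1.0497, 1.3041)

Confidence interval for the slope:

The 90% CI for β₁ is: β̂₁ ± t*(α/2, n-2) × SE(β̂₁)

Step 1: Find critical t-value
- Confidence level = 0.9
- Degrees of freedom = n - 2 = 29 - 2 = 27
- t*(α/2, 27) = 1.7033

Step 2: Calculate margin of error
Margin = 1.7033 × 0.0747 = 0.1272

Step 3: Construct interval
CI = 1.1769 ± 0.1272
CI = (1.0497, 1.3041)

Interpretation: each one-unit increase in x is associated with a change in mean y of between 1.0497 and 1.3041, with 90% confidence.
Both endpoints are positive, so the data support a genuinely positive slope at this confidence level.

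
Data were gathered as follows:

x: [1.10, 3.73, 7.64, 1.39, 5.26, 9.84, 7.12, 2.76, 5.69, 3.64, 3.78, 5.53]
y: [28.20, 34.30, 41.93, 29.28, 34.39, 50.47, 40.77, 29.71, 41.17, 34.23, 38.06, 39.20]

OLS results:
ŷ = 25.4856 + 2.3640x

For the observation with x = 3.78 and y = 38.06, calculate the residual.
Residual = 3.6385

The residual is the difference between the actual value and the predicted value:

Residual = y - ŷ

Step 1: Calculate predicted value
ŷ = 25.4856 + 2.3640 × 3.78
ŷ = 34.4215

Step 2: Calculate residual
Residual = 38.06 - 34.4215
Residual = 3.6385

The residual is positive, so the observed y = 38.06 sits above the regression line (the line underestimates it by 3.6385).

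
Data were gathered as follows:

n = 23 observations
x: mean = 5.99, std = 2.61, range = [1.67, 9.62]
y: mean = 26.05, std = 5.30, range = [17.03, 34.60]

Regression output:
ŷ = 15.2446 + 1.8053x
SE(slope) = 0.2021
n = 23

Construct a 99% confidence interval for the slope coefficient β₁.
The 99% CI for β₁ is (1.2331, 2.3775)

Confidence interval for the slope:

The 99% CI for β₁ is: β̂₁ ± t*(α/2, n-2) × SE(β̂₁)

Step 1: Find critical t-value
- Confidence level = 0.99
- Degrees of freedom = n - 2 = 23 - 2 = 21
- t*(α/2, 21) = 2.8314

Step 2: Calculate margin of error
Margin = 2.8314 × 0.2021 = 0.5722

Step 3: Construct interval
CI = 1.8053 ± 0.5722
CI = (1.2331, 2.3775)

Interpretation: each one-unit increase in x is associated with a change in mean y of between 1.2331 and 2.3775, with 99% confidence.
The interval does not include 0, suggesting a significant linear relationship.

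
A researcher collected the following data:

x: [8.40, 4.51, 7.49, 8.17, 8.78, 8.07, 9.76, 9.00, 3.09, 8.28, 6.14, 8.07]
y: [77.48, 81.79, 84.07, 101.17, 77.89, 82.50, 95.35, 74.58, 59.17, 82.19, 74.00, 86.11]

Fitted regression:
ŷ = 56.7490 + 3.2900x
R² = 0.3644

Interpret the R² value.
About 36.44% of the variability in y is accounted for by the regression on x (R² = 0.3644) — a moderate linear fit.

The coefficient of determination R² is the fraction of the total variation in y that the fitted line accounts for.

Here R² = 0.3644:
- Explained: 36.44% of the variation in y
- Unexplained (residual): 100% − 36.44% = 63.56%
- Rule of thumb (below 0.3 weak; 0.3 to below 0.7 moderate; 0.7 and above strong) → moderate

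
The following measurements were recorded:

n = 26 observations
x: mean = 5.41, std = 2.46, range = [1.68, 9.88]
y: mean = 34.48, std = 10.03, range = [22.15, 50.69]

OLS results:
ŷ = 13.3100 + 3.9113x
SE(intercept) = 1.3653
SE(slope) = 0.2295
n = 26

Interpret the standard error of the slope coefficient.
The slope 3.9113 is pinned down to within about ±0.2295 (one SE) by these data — relative uncertainty 5.9%, i.e. precise.

What SE measures:
- The standard error quantifies the sampling variability of the coefficient estimate
- It is the estimated standard deviation of β̂₁ across hypothetical repeated samples of the same size
- Smaller SE → more precise estimate

Relative precision:
- SE / |β̂₁| = 0.2295 / 3.9113 = 5.9%
- Rule of thumb (under 20%: precise; 20% to under 50%: moderately precise; 50% or more: imprecise) → precise

Link to the t-test: t = β̂₁ / SE(β̂₁) = 3.9113 / 0.2295 = 17.0427, the statistic for H₀: β₁ = 0.

What drives SE(β̂₁): more residual scatter → larger SE; larger n (here n = 26) → smaller SE.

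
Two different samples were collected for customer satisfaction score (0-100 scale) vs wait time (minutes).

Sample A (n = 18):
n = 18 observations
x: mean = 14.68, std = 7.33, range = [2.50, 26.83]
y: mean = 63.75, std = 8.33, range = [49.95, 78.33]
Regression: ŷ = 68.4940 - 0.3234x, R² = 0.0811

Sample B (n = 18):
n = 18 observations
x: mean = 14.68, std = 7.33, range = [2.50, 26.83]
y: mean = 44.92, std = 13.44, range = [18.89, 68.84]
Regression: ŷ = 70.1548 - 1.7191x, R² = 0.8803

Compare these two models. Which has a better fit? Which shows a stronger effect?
Model B has the better fit (R² = 0.8803 vs 0.0811). Model B shows the stronger effect (|β₁| = 1.7191 vs 0.3234).

Model Comparison:

Goodness of fit (R²):
- Model A: R² = 0.0811 → 8.11% of variance in satisfaction score explained
- Model B: R² = 0.8803 → 88.03% of variance in satisfaction score explained
- 0.8803 > 0.0811 → Model B has the better fit

Strength of effect — compare |β₁|:
- Model A: β₁ = -0.3234 → predicted satisfaction score falls 0.3234 points per additional minute of wait time
- Model B: β₁ = -1.7191 → predicted satisfaction score falls 1.7191 points per additional minute of wait time
- |-0.3234| < |-1.7191| → Model B shows the stronger marginal effect

Note: A better fit (higher R²) doesn't necessarily mean a more important relationship.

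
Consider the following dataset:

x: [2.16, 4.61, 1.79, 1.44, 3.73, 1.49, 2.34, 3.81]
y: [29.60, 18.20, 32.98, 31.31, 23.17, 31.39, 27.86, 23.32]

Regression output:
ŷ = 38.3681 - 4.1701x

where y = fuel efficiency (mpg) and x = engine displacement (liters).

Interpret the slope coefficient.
For each additional liter of engine displacement, predicted fuel efficiency decreases by approximately 4.1701 mpg.

β₁ = -4.1701 is the change in predicted fuel efficiency (mpg) per additional liter of engine displacement.

Interpretation:
- Engine displacement up by 1 liter → predicted fuel efficiency decreases by 4.1701 mpg
- The effect is assumed constant over the observed range of x (linearity)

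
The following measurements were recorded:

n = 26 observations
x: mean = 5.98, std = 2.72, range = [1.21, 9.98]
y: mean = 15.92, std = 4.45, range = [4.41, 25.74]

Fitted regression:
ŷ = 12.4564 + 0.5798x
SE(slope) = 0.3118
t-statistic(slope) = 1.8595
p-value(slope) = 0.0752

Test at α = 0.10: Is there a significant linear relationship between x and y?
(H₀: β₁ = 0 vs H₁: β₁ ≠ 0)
Reject H₀: p-value = 0.0752 < α = 0.10. The linear relationship is significant at the 10% level.

Hypothesis test for the slope coefficient:

H₀: β₁ = 0 (no linear relationship)
H₁: β₁ ≠ 0 (linear relationship exists)

Test statistic: t = β̂₁ / SE(β̂₁) = 0.5798 / 0.3118 = 1.8595

The p-value (0.0752) is the probability, under H₀, of a t-statistic at least as extreme as |t| = 1.8595 (two-sided, df = n − 2 = 24).

Decision rule: reject H₀ if p-value < α.
p-value = 0.0752 < α = 0.10 → reject H₀.

There is sufficient evidence at the 10% significance level to conclude that a linear relationship exists between x and y.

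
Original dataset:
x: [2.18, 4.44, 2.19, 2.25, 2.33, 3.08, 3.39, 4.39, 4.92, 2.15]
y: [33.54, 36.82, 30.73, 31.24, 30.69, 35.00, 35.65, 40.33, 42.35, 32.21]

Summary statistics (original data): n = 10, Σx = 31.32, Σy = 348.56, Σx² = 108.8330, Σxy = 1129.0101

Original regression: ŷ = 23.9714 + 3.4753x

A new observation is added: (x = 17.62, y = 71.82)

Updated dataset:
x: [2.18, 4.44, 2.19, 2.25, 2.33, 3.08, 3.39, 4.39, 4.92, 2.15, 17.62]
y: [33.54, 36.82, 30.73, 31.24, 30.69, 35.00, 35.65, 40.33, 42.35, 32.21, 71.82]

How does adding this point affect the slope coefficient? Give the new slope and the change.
Adding the point moves β₁ from 3.4753 to 2.6006, i.e. it decreases by 0.8747 (-25.2%).

The new point has HIGH LEVERAGE: x = 17.62 is far from the original mean x̄ = 31.32/10 ≈ 3.13 (original range [2.15, 4.92]).

Step 1: Update the sums with the new point (n goes from 10 to 11)
Σx  = 31.32 + 17.62 = 48.94
Σy  = 348.56 + 71.82 = 420.38
Σx² = 108.8330 + 17.62² = 108.8330 + 310.4644 = 419.2974
Σxy = 1129.0101 + 17.62×71.82 = 1129.0101 + 1265.4684 = 2394.4785

Step 2: Recompute the slope with b₁ = (nΣxy − ΣxΣy) / (nΣx² − (Σx)²)
Numerator   = 11×2394.4785 − 48.94×420.38 = 26339.2635 − 20573.3972 = 5765.8663
Denominator = 11×419.2974 − 48.94² = 4612.2714 − 2395.1236 = 2217.1478
b₁(new) = 5765.8663 / 2217.1478 = 2.6006

(Same formula on the original sums: (10×1129.0101 − 31.32×348.56) / (10×108.8330 − 31.32²) = 373.2018 / 107.3876 = 3.4753, matching the given fit.)

Step 3: Change in slope
Δβ₁ = 2.6006 − 3.4753 = -0.8747
Relative change = -0.8747 / 3.4753 × 100% = -25.2%
→ the slope decreases when the point is added.

A high-leverage point only changes the slope if it is off the original line; here y = 71.82 is below the original trend, so the slope decreases.
In practice: examine leverage (hᵢ) and Cook's distance rather than deleting it automatically; investigate whether it comes from the same population as the rest of the sample.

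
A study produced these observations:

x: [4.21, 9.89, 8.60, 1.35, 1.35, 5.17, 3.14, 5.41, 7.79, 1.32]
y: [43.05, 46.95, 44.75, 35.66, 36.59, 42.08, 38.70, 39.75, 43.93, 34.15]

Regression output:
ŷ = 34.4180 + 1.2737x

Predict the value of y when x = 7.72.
ŷ = 44.2510

To predict y for x = 7.72, substitute into the regression equation:

ŷ = 34.4180 + 1.2737 × 7.72
ŷ = 34.4180 + 9.8330
ŷ = 44.2510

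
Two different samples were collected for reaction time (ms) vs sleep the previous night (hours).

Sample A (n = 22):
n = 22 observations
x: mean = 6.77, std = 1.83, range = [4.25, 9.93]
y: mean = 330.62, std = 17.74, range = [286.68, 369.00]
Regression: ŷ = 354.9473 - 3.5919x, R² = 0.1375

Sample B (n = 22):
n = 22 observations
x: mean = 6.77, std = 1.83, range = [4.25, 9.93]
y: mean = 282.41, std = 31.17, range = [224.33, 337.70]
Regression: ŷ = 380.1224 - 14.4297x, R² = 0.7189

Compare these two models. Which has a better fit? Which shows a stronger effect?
Model B has the better fit (R² = 0.7189 vs 0.1375). Model B shows the stronger effect (|β₁| = 14.4297 vs 3.5919).

Model Comparison:

Goodness of fit (R²):
- Model A: R² = 0.1375 → 13.75% of variance in reaction time explained
- Model B: R² = 0.7189 → 71.89% of variance in reaction time explained
- 0.7189 > 0.1375 → Model B has the better fit

Which has the larger per-hour effect? (|β₁|)
- Model A: β₁ = -3.5919 → predicted reaction time falls 3.5919 ms per additional hour of sleep
- Model B: β₁ = -14.4297 → predicted reaction time falls 14.4297 ms per additional hour of sleep
- |-3.5919| < |-14.4297| → Model B shows the stronger marginal effect

Note: R² measures how tightly points cluster around the line; β₁ measures how steep the line is — they answer different questions.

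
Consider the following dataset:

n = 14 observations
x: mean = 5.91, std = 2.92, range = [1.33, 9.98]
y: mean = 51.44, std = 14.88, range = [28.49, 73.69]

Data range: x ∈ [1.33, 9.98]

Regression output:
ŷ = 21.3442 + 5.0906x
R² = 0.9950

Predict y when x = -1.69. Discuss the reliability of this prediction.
ŷ = 12.7411 (extrapolation — x = -1.69 lies outside [1.33, 9.98], so reliability is low).

Prediction calculation:
ŷ = 21.3442 + 5.0906 × (-1.69)
ŷ = 12.7411

Reliability:
- Data range: x ∈ [1.33, 9.98]
- Prediction point: x = -1.69 is 3.02 units below the observed range → this is EXTRAPOLATION, not interpolation

Why that matters here:
- Real relationships often flatten, saturate, or turn nonlinear at extremes
- There are no observations near this x to validate the fitted line there
- The standard error of prediction grows with (x − x̄)², and x = -1.69 is far from x̄ = 5.91

A defensible statement: 'if the linear trend continued to x = -1.69, y would be about 12.7411' — the premise is untested.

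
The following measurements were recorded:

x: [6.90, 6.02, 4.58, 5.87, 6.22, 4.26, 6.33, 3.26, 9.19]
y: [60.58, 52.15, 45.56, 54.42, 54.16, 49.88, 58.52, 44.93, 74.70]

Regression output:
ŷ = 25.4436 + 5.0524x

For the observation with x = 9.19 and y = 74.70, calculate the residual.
Residual = 2.8248

The residual is the difference between the actual value and the predicted value:

Residual = y - ŷ

Step 1: Calculate predicted value
ŷ = 25.4436 + 5.0524 × 9.19
ŷ = 71.8752

Step 2: Calculate residual
Residual = 74.70 - 71.8752
Residual = 2.8248

The residual is positive, so the observed y = 74.70 sits above the regression line (the line underestimates it by 2.8248).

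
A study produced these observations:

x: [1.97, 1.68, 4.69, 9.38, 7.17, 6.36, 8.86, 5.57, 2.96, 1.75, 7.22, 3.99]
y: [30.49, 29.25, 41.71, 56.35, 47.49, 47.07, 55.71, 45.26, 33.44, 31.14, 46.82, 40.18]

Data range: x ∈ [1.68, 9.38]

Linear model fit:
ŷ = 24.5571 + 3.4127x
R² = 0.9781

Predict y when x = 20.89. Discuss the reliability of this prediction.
ŷ = 95.8484, but this is extrapolation (above the data range [1.68, 9.38]) and may be unreliable.

Prediction calculation:
ŷ = 24.5571 + 3.4127 × 20.89
ŷ = 95.8484

Reliability:
- Data range: x ∈ [1.68, 9.38]
- Prediction point: x = 20.89 is 11.51 units above the observed range → this is EXTRAPOLATION, not interpolation

Why that matters here:
- Real relationships often flatten, saturate, or turn nonlinear at extremes
- The linear relationship may not hold outside the observed range
- The standard error of prediction grows with (x − x̄)², and x = 20.89 is far from x̄ = 5.13

Report the number if required, but flag clearly that it is an extrapolation.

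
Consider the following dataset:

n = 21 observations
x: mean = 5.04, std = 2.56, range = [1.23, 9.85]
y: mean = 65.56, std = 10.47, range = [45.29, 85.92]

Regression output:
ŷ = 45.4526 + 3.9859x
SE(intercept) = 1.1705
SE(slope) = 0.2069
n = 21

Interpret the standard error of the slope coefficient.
The slope 3.9859 is pinned down to within about ±0.2069 (one SE) by these data — relative uncertainty 5.2%, i.e. precise.

SE(β̂₁) = 0.2069 says: if we drew many samples of n = 21 from the same population and refit each time, the fitted slopes would scatter with a standard deviation of roughly 0.2069 around the true β₁.

Relative precision:
- SE / |β̂₁| = 0.2069 / 3.9859 = 5.2%
- Rule of thumb (under 20%: precise; 20% to under 50%: moderately precise; 50% or more: imprecise) → precise

Rough 95% range (±2 SE): 3.9859 ± 0.4138 → (3.5721, 4.3997).

What drives SE(β̂₁): larger n (here n = 21) → smaller SE.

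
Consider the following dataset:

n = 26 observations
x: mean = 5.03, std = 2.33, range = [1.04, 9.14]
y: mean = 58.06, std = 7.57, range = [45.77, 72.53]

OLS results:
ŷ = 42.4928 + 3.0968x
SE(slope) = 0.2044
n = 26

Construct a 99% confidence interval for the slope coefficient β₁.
The 99% CI for β₁ is (2.5251, 3.6685)

Confidence interval for the slope:

The 99% CI for β₁ is: β̂₁ ± t*(α/2, n-2) × SE(β̂₁)

Step 1: Find critical t-value
- Confidence level = 0.99
- Degrees of freedom = n - 2 = 26 - 2 = 24
- t*(α/2, 24) = 2.7969

Step 2: Calculate margin of error
Margin = 2.7969 × 0.2044 = 0.5717

Step 3: Construct interval
CI = 3.0968 ± 0.5717
CI = (2.5251, 3.6685)

Interpretation: each one-unit increase in x is associated with a change in mean y of between 2.5251 and 3.6685, with 99% confidence.
Both endpoints are positive, so the data support a genuinely positive slope at this confidence level.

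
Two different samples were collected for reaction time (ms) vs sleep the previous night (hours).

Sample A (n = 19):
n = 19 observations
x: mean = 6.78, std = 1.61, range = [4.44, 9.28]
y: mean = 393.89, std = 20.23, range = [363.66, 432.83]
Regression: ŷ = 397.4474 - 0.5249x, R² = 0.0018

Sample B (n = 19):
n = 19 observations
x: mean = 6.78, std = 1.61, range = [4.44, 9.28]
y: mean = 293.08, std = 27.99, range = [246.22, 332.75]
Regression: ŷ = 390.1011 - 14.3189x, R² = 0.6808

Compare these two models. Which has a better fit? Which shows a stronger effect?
Model B has the better fit (R² = 0.6808 vs 0.0018). Model B shows the stronger effect (|β₁| = 14.3189 vs 0.5249).

Model Comparison:

Fit — compare R²:
- Model A: R² = 0.0018 → 0.18% of variance in reaction time explained
- Model B: R² = 0.6808 → 68.08% of variance in reaction time explained
- 0.6808 > 0.0018 → Model B has the better fit

Effect size (slope magnitude):
- Model A: β₁ = -0.5249 → predicted reaction time falls 0.5249 ms per additional hour of sleep
- Model B: β₁ = -14.3189 → predicted reaction time falls 14.3189 ms per additional hour of sleep
- |-0.5249| < |-14.3189| → Model B shows the stronger marginal effect

Note: A better fit (higher R²) doesn't necessarily mean a more important relationship.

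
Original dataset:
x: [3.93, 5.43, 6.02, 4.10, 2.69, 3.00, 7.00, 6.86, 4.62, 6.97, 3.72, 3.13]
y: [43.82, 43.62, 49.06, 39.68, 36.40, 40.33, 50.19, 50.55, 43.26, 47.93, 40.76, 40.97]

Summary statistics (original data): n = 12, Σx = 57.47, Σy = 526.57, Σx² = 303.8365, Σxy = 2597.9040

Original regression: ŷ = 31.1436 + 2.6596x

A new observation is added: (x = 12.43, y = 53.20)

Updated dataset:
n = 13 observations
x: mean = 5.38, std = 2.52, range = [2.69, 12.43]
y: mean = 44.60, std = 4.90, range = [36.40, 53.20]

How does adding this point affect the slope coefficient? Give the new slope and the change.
The slope changes from 2.6596 to 1.7189 (change of -0.9407, or -35.4%).

The new point has HIGH LEVERAGE: x = 12.43 is far from the original mean x̄ = 57.47/12 ≈ 4.79 (original range [2.69, 7.00]).

Step 1: Update the sums with the new point (n goes from 12 to 13)
Σx  = 57.47 + 12.43 = 69.90
Σy  = 526.57 + 53.20 = 579.77
Σx² = 303.8365 + 12.43² = 303.8365 + 154.5049 = 458.3414
Σxy = 2597.9040 + 12.43×53.20 = 2597.9040 + 661.2760 = 3259.1800

Step 2: Recompute the slope with b₁ = (nΣxy − ΣxΣy) / (nΣx² − (Σx)²)
Numerator   = 13×3259.1800 − 69.90×579.77 = 42369.3400 − 40525.9230 = 1843.4170
Denominator = 13×458.3414 − 69.90² = 5958.4382 − 4886.0100 = 1072.4282
b₁(new) = 1843.4170 / 1072.4282 = 1.7189

(Same formula on the original sums: (12×2597.9040 − 57.47×526.57) / (12×303.8365 − 57.47²) = 912.8701 / 343.2371 = 2.6596, matching the given fit.)

Step 3: Change in slope
Δβ₁ = 1.7189 − 2.6596 = -0.9407
Relative change = -0.9407 / 2.6596 × 100% = -35.4%
→ the slope decreases when the point is added.

A high-leverage point only changes the slope if it is off the original line; here y = 53.20 is below the original trend, so the slope decreases.
In practice: examine leverage (hᵢ) and Cook's distance rather than deleting it automatically.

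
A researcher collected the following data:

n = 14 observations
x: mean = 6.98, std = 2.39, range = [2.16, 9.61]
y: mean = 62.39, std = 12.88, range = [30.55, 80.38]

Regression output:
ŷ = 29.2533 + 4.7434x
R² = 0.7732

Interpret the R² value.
R² = 0.7732 means 77.32% of the variation in y is explained by the linear relationship with x. This indicates a strong fit.

R² = 1 − SS_res/SS_tot compares the residual scatter to the total scatter of y about its mean.

Here R² = 0.7732:
- Explained: 77.32% of the variation in y
- Unexplained (residual): 100% − 77.32% = 22.68%
- Rule of thumb (below 0.3 weak; 0.3 to below 0.7 moderate; 0.7 and above strong) → strong

Note: R² never decreases when predictors are added, so it should not be used alone to compare models of different size.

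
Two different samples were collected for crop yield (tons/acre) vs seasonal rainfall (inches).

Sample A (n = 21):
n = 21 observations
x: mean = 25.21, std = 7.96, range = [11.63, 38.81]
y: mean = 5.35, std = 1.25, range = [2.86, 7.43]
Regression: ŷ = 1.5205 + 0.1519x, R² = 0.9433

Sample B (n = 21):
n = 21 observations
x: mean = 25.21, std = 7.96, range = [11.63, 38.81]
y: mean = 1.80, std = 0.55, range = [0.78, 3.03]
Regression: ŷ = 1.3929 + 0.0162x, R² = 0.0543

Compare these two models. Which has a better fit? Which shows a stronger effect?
Model A has the better fit (R² = 0.9433 vs 0.0543). Model A shows the stronger effect (|β₁| = 0.1519 vs 0.0162).

Model Comparison:

Which explains more variance? (R²)
- Model A: R² = 0.9433 → 94.33% of variance in crop yield explained
- Model B: R² = 0.0543 → 5.43% of variance in crop yield explained
- 0.9433 > 0.0543 → Model A has the better fit

Strength of effect — compare |β₁|:
- Model A: β₁ = 0.1519 → predicted crop yield rises 0.1519 tons/acre per additional inch of rainfall
- Model B: β₁ = 0.0162 → predicted crop yield rises 0.0162 tons/acre per additional inch of rainfall
- |0.1519| > |0.0162| → Model A shows the stronger marginal effect

Note: A steeper slope doesn't make a better model if the scatter around the line is large.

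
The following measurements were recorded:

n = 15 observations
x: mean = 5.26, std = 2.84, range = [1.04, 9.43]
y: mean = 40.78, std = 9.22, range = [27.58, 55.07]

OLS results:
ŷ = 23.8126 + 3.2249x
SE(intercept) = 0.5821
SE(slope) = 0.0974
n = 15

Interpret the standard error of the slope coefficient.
SE(β̂₁) = 0.0974 is the estimated standard deviation of the slope estimate across repeated samples; relative to β̂₁ = 3.2249 that is 3.0%, a precise estimate.

SE(β̂₁) = s / √Sxx, where s is the residual standard deviation and Sxx = Σ(x − x̄)². It is the yardstick for how far β̂₁ = 3.2249 could plausibly be from the true slope.

Relative precision:
- SE / |β̂₁| = 0.0974 / 3.2249 = 3.0%
- Rule of thumb (under 20%: precise; 20% to under 50%: moderately precise; 50% or more: imprecise) → precise

Link to interval estimation: a confidence interval for β₁ is β̂₁ ± t* × 0.0974, so SE sets the half-width per unit of t*.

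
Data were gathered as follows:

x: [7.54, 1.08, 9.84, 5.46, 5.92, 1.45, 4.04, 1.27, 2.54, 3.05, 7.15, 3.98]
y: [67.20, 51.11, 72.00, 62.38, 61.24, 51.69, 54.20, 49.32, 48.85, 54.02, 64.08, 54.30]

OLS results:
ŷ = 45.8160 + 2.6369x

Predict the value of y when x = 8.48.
ŷ = 68.1769

x = 8.48 lies inside the observed range [1.08, 9.84], so the fitted equation applies directly:

ŷ = 45.8160 + 2.6369 × 8.48
ŷ = 45.8160 + 22.3609
ŷ = 68.1769

This is a point prediction; actual observations scatter around it by roughly the residual standard deviation.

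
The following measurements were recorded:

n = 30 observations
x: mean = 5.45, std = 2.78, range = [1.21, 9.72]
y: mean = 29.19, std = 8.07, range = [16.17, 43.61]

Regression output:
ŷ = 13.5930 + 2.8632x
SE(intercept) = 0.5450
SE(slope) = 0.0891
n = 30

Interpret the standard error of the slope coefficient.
SE(β̂₁) = 0.0891 is the estimated standard deviation of the slope estimate across repeated samples; relative to β̂₁ = 2.8632 that is 3.1%, a precise estimate.

SE(β̂₁) = 0.0891 says: if we drew many samples of n = 30 from the same population and refit each time, the fitted slopes would scatter with a standard deviation of roughly 0.0891 around the true β₁.

Relative precision:
- SE / |β̂₁| = 0.0891 / 2.8632 = 3.1%
- Rule of thumb (under 20%: precise; 20% to under 50%: moderately precise; 50% or more: imprecise) → precise

Link to the t-test: t = β̂₁ / SE(β̂₁) = 2.8632 / 0.0891 = 32.1347, the statistic for H₀: β₁ = 0.

What drives SE(β̂₁): wider spread of x values → smaller SE; more residual scatter → larger SE; larger n (here n = 30) → smaller SE.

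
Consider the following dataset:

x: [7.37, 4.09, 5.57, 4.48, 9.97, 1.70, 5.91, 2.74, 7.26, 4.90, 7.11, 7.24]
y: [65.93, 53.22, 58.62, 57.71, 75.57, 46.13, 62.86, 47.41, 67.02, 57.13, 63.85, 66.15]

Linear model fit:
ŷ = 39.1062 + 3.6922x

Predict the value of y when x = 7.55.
ŷ = 66.9823

x = 7.55 lies inside the observed range [1.70, 9.97], so the fitted equation applies directly:

ŷ = 39.1062 + 3.6922 × 7.55
ŷ = 39.1062 + 27.8761
ŷ = 66.9823

This is a point prediction; actual observations scatter around it by roughly the residual standard deviation.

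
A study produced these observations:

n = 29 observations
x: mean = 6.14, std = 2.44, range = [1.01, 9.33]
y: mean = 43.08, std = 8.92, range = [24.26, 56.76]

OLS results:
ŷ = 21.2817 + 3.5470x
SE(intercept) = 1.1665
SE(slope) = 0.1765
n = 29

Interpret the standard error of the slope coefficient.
The slope 3.5470 is pinned down to within about ±0.1765 (one SE) by these data — relative uncertainty 5.0%, i.e. precise.

SE(β̂₁) = 0.1765 says: if we drew many samples of n = 29 from the same population and refit each time, the fitted slopes would scatter with a standard deviation of roughly 0.1765 around the true β₁.

Relative precision:
- SE / |β̂₁| = 0.1765 / 3.5470 = 5.0%
- Rule of thumb (under 20%: precise; 20% to under 50%: moderately precise; 50% or more: imprecise) → precise

Link to the t-test: t = β̂₁ / SE(β̂₁) = 3.5470 / 0.1765 = 20.0963, the statistic for H₀: β₁ = 0.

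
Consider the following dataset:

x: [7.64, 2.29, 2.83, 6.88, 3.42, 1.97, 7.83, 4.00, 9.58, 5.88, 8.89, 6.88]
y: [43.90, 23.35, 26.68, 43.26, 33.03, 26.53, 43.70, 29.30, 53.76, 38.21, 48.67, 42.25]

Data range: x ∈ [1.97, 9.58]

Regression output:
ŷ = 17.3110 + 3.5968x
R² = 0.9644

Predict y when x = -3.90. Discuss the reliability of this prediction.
ŷ = 3.2835, but this is extrapolation (below the data range [1.97, 9.58]) and may be unreliable.

Prediction calculation:
ŷ = 17.3110 + 3.5968 × (-3.90)
ŷ = 3.2835

Reliability:
- Data range: x ∈ [1.97, 9.58]
- Prediction point: x = -3.90 is 5.87 units below the observed range → this is EXTRAPOLATION, not interpolation

Why that matters here:
- There are no observations near this x to validate the fitted line there
- Real relationships often flatten, saturate, or turn nonlinear at extremes
- R² describes fit only over the sampled x values; it says nothing about behaviour beyond them

A defensible statement: 'if the linear trend continued to x = -3.90, y would be about 3.2835' — the premise is untested.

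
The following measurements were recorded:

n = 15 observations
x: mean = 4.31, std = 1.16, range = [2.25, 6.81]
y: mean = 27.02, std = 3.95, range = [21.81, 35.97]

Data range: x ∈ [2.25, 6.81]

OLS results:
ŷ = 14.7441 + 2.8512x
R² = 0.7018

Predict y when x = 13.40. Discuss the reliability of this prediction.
ŷ = 52.9502, but this is extrapolation (above the data range [2.25, 6.81]) and may be unreliable.

Prediction calculation:
ŷ = 14.7441 + 2.8512 × 13.40
ŷ = 52.9502

Reliability:
- Data range: x ∈ [2.25, 6.81]
- Prediction point: x = 13.40 is 6.59 units above the observed range → this is EXTRAPOLATION, not interpolation

Why that matters here:
- The standard error of prediction grows with (x − x̄)², and x = 13.40 is far from x̄ = 4.31
- The linear relationship may not hold outside the observed range

The R² = 0.7018 only validates the fit within [2.25, 6.81]; treat ŷ = 52.9502 with caution.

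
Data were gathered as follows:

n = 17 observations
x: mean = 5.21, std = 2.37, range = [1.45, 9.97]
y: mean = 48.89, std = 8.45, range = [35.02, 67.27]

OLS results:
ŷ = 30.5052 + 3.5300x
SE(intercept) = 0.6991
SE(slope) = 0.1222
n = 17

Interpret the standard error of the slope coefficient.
SE(β̂₁) = 0.1222 is the estimated standard deviation of the slope estimate across repeated samples; relative to β̂₁ = 3.5300 that is 3.5%, a precise estimate.

SE(β̂₁) = s / √Sxx, where s is the residual standard deviation and Sxx = Σ(x − x̄)². It is the yardstick for how far β̂₁ = 3.5300 could plausibly be from the true slope.

Relative precision:
- SE / |β̂₁| = 0.1222 / 3.5300 = 3.5%
- Rule of thumb (under 20%: precise; 20% to under 50%: moderately precise; 50% or more: imprecise) → precise

Link to the t-test: t = β̂₁ / SE(β̂₁) = 3.5300 / 0.1222 = 28.8871, the statistic for H₀: β₁ = 0.

What drives SE(β̂₁): larger n (here n = 17) → smaller SE; wider spread of x values → smaller SE; more residual scatter → larger SE.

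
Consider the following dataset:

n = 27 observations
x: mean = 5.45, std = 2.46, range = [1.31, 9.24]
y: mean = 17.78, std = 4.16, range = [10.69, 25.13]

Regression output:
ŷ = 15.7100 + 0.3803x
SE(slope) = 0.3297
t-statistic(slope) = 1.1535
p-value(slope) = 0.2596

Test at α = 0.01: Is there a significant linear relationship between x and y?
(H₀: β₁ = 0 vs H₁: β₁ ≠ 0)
Fail to reject H₀: p-value = 0.2596 ≥ α = 0.01. The linear relationship is not significant at the 1% level.

Hypothesis test for the slope coefficient:

H₀: β₁ = 0 (no linear relationship)
H₁: β₁ ≠ 0 (linear relationship exists)

Test statistic: t = β̂₁ / SE(β̂₁) = 0.3803 / 0.3297 = 1.1535

p = 0.2596: how often a slope estimate this far from 0 (in SE units) would arise by chance if β₁ were truly 0.

Decision rule: reject H₀ if p-value < α.
p-value = 0.2596 ≥ α = 0.01 → fail to reject H₀.

Conclusion: the linear association between x and y is not significant at the 1% level.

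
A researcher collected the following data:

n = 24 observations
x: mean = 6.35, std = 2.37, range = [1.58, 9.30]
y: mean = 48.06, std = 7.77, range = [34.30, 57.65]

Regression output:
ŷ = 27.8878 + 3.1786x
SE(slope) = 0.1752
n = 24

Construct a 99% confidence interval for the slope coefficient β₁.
The 99% CI for β₁ is (2.6847, 3.6725)

Confidence interval for the slope:

The 99% CI for β₁ is: β̂₁ ± t*(α/2, n-2) × SE(β̂₁)

Step 1: Find critical t-value
- Confidence level = 0.99
- Degrees of freedom = n - 2 = 24 - 2 = 22
- t*(α/2, 22) = 2.8188

Step 2: Calculate margin of error
Margin = 2.8188 × 0.1752 = 0.4939

Step 3: Construct interval
CI = 3.1786 ± 0.4939
CI = (2.6847, 3.6725)

Interpretation: intervals built this way capture the true β₁ in 99% of repeated samples; here the plausible range for the per-unit effect of x on y is 2.6847 to 3.6725.
The interval does not include 0, suggesting a significant linear relationship.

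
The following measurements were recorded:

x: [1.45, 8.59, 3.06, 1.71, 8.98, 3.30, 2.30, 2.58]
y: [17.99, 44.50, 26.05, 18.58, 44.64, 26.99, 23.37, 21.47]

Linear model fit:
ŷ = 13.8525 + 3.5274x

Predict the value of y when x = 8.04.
ŷ = 42.2128

To predict y for x = 8.04, substitute into the regression equation:

ŷ = 13.8525 + 3.5274 × 8.04
ŷ = 13.8525 + 28.3603
ŷ = 42.2128

This is a point prediction; actual observations scatter around it by roughly the residual standard deviation.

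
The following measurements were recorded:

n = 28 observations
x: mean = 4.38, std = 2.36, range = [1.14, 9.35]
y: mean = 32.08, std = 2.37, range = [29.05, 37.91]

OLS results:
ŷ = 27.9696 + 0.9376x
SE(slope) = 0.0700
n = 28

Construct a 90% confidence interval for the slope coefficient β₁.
The 90% CI for β₁ is (0.8182, 1.0570)

Confidence interval for the slope:

The 90% CI for β₁ is: β̂₁ ± t*(α/2, n-2) × SE(β̂₁)

Step 1: Find critical t-value
- Confidence level = 0.9
- Degrees of freedom = n - 2 = 28 - 2 = 26
- t*(α/2, 26) = 1.7056

Step 2: Calculate margin of error
Margin = 1.7056 × 0.0700 = 0.1194

Step 3: Construct interval
CI = 0.9376 ± 0.1194
CI = (0.8182, 1.0570)

Interpretation: each one-unit increase in x is associated with a change in mean y of between 0.8182 and 1.0570, with 90% confidence.
Both endpoints are positive, so the data support a genuinely positive slope at this confidence level.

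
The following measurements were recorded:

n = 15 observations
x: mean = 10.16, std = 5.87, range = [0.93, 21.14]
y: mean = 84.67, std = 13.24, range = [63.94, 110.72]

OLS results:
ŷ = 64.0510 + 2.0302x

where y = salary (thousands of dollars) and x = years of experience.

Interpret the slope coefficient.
An increase of one year in experience is associated with a 2.0302 thousand dollars increase in predicted salary.

The slope β₁ = 2.0302 gives the rate at which the fitted salary changes with experience.

Interpretation:
- Experience up by 1 year → predicted salary increases by 2.0302 thousand dollars
- The effect is assumed constant over the observed range of x (linearity)
- The sign (+) gives the direction; the magnitude 2.0302 gives the size of the effect per year

(β₀ = 64.0510 is the fitted value at x = 0 and is not part of the slope interpretation.)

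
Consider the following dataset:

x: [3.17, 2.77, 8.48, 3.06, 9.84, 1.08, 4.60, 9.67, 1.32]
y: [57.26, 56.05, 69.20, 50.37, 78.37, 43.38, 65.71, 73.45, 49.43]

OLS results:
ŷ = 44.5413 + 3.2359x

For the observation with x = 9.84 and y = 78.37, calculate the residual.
Residual = 1.9874

The residual is the difference between the actual value and the predicted value:

Residual = y - ŷ

Step 1: Calculate predicted value
ŷ = 44.5413 + 3.2359 × 9.84
ŷ = 76.3826

Step 2: Calculate residual
Residual = 78.37 - 76.3826
Residual = 1.9874

The residual is positive, so the observed y = 78.37 sits above the regression line (the line underestimates it by 1.9874).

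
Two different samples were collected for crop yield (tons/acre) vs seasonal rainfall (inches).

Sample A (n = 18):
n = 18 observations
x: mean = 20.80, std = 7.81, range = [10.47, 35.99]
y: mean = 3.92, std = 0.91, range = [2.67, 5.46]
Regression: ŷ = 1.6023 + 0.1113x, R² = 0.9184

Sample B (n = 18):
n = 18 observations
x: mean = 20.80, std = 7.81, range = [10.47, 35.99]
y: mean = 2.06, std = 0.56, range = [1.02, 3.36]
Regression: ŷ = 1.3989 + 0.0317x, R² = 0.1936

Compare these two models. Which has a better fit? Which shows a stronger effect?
Model A has the better fit (R² = 0.9184 vs 0.1936). Model A shows the stronger effect (|β₁| = 0.1113 vs 0.0317).

Model Comparison:

Goodness of fit (R²):
- Model A: R² = 0.9184 → 91.84% of variance in crop yield explained
- Model B: R² = 0.1936 → 19.36% of variance in crop yield explained
- 0.9184 > 0.1936 → Model A has the better fit

Strength of effect — compare |β₁|:
- Model A: β₁ = 0.1113 → predicted crop yield rises 0.1113 tons/acre per additional inch of rainfall
- Model B: β₁ = 0.0317 → predicted crop yield rises 0.0317 tons/acre per additional inch of rainfall
- |0.1113| > |0.0317| → Model A shows the stronger marginal effect

Notes:
- A steeper slope doesn't make a better model if the scatter around the line is large.
- The two samples could reflect different populations, time periods, or measurement quality.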